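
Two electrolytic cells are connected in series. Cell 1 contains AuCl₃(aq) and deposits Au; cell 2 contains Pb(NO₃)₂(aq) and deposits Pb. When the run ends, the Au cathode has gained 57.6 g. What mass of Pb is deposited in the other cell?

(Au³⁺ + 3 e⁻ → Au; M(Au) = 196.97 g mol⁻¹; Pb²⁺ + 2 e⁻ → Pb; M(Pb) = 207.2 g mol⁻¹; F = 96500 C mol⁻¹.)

n(Au) = 57.6 / 196.97 = 0.2924 mol.
Since Au³⁺ + 3 e⁻ → Au, n(e⁻) passed = 3 × 0.2924 = 0.8773 mol.
Cells in series carry the same charge, so the same 0.8773 mol of electrons passes through cell 2.
Pb²⁺ + 2 e⁻ → Pb, so n(Pb) = 0.8773 / 2 = 0.4386 mol.
m(Pb) = 0.4386 × 207.2 = 90.9 g.

90.9 g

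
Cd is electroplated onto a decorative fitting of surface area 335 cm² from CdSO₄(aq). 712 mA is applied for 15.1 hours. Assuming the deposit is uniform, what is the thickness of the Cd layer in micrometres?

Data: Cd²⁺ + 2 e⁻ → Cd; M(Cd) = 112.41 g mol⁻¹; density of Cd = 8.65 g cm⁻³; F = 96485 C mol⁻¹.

Q = I·t = 0.7120 × 54360 = 38700 C; n(e⁻) = 0.4011 mol.
n(Cd) = n(e⁻)/2 = 0.2006 mol, so m = 0.2006 × 112.41 = 22.55 g.
Volume = m/ρ = 22.55 / 8.65 = 2.607 cm³.
Thickness = V/A = 2.607 / 335 = 0.00778 cm = 77.8 μm.

77.8 μm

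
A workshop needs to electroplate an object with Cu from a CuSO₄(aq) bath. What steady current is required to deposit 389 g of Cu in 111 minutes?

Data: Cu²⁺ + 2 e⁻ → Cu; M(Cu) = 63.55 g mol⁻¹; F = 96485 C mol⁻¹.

177 A

n(Cu) = 389 / 63.55 = 6.121 mol.
n(e⁻) = 2 × 6.121 = 12.24 mol.
Q = n(e⁻)·F = 12.24 × 96485 = 1181000 C.
I = Q/t = 1181000 / 6660.0 s = 177 A.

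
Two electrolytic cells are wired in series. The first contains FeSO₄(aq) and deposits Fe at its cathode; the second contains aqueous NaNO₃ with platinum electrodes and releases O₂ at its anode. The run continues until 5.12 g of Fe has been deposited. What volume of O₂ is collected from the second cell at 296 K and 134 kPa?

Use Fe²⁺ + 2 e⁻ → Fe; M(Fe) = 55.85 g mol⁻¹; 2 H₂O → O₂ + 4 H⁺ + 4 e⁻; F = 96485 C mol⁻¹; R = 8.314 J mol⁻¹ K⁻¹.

0.842 L

n(Fe) = 5.12 / 55.85 = 0.09167 mol, so n(e⁻) = 2 × 0.09167 = 0.1833 mol.
The cells are in series, so the same 0.1833 mol of electrons passes through the second cell.
2 H₂O → O₂ + 4 H⁺ + 4 e⁻ — 4 mol e⁻ per mol O₂, so n(O₂) = 0.1833/4 = 0.04584 mol.
V = nRT/P = (0.04584 × 8.314 × 296) / (134 × 10³) = 8.42 × 10⁻⁴ m³ = 0.842 L.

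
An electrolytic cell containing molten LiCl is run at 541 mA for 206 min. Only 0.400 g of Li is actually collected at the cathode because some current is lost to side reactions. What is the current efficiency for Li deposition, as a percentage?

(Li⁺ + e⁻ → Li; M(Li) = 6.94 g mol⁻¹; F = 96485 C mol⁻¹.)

83.2 %

Q = I·t = 0.5410 × 12360 = 6687 C; n(e⁻) = 6687/96485 = 0.06930 mol.
Theoretical n(Li) = n(e⁻)/1 = 0.06930 mol, i.e. m_theo = 0.06930 × 6.94 = 0.4810 g.
Efficiency = m_actual / m_theo = 0.400 / 0.4810 = 83.2 %.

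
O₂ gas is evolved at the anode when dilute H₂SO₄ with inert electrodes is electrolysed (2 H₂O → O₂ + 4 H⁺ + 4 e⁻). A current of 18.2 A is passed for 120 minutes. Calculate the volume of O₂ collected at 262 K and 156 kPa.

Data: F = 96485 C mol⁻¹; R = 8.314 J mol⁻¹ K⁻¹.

4.74 L

Q = I·t = 18.20 A × 7200.0 s = 131000 C.
n(e⁻) = Q/F = 131000 / 96485 = 1.358 mol.
4 electrons are transferred per O₂ molecule, so n(O₂) = 1.358 / 4 = 0.3395 mol.
V = nRT/P = (0.3395 × 8.314 × 262) / (156 × 10³ Pa) = 0.00474 m³ = 4.74 L.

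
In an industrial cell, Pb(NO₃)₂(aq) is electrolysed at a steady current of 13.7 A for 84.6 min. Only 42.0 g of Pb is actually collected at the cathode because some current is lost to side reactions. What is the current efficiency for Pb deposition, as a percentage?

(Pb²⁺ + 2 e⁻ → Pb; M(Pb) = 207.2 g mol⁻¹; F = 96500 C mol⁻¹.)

Q = I·t = 13.70 × 5076.0 = 69540 C; n(e⁻) = 69540/96500 = 0.7206 mol.
Theoretical n(Pb) = n(e⁻)/2 = 0.3603 mol, i.e. m_theo = 0.3603 × 207.2 = 74.66 g.
Efficiency = m_actual / m_theo = 42.0 / 74.66 = 56.3 %.

56.3 %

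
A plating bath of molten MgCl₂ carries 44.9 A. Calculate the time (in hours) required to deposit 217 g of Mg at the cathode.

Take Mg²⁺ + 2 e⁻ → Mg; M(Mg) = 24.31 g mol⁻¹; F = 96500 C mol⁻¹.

10.7 h

n(Mg) = m/M = 217 / 24.31 = 8.926 mol.
Each Mg atom requires 2 electrons, so n(e⁻) = 2 × 8.926 = 17.85 mol.
Q = n(e⁻)·F = 17.85 × 96500 = 1723000 C.
t = Q/I = 1723000 / 44.90 A = 38370 s = 10.7 h.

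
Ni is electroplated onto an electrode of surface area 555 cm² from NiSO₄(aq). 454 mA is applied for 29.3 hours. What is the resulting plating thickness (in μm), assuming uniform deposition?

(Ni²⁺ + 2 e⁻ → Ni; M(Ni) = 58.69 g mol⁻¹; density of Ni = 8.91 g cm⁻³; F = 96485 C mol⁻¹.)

Q = I·t = 0.4540 × 105480 = 47890 C; n(e⁻) = 0.4963 mol.
n(Ni) = n(e⁻)/2 = 0.2482 mol, so m = 0.2482 × 58.69 = 14.56 g.
Volume = m/ρ = 14.56 / 8.91 = 1.635 cm³.
Thickness = V/A = 1.635 / 555 = 0.00295 cm = 29.5 μm.

29.5 μm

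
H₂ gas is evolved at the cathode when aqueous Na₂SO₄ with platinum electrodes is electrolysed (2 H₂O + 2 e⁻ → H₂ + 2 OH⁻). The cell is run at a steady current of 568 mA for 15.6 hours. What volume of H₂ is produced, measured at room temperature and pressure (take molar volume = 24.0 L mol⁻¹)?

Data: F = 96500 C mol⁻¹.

3.97 L

Q = I·t = 0.5680 A × 56160 s = 31900 C.
n(e⁻) = Q/F = 31900 / 96500 = 0.3306 mol.
2 electrons are transferred per H₂ molecule, so n(H₂) = 0.3306 / 2 = 0.1653 mol.
V = n × V_m = 0.1653 × 24.0 = 3.97 L.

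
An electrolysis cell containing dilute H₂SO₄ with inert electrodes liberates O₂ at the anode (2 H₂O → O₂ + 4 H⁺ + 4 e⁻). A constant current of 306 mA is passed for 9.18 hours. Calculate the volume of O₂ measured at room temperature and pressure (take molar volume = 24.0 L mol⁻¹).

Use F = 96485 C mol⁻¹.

0.629 L

Q = I·t = 0.3060 A × 33048 s = 10110 C.
n(e⁻) = Q/F = 10110 / 96485 = 0.1048 mol.
4 electrons are transferred per O₂ molecule, so n(O₂) = 0.1048 / 4 = 0.02620 mol.
V = n × V_m = 0.02620 × 24.0 = 0.629 L.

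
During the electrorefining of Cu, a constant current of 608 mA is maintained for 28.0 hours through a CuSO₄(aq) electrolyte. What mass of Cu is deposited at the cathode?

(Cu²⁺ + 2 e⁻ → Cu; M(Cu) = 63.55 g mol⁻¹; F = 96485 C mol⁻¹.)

Q = I·t = 0.6080 A × 100800 s = 61290 C.
n(e⁻) = Q/F = 61290 / 96485 = 0.6352 mol.
Cu²⁺ + 2 e⁻ → Cu, so n(Cu) = n(e⁻)/2 = 0.3176 mol.
m = n·M = 0.3176 × 63.55 = 20.2 g.

20.2 g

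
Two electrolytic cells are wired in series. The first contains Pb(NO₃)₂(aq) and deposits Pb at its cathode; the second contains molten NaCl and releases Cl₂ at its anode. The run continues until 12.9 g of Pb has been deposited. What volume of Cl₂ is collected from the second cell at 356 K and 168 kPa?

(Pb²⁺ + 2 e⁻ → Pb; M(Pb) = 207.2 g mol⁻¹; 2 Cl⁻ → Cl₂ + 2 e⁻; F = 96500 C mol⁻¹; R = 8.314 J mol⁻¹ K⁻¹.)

n(Pb) = 12.9 / 207.2 = 0.06226 mol, so n(e⁻) = 2 × 0.06226 = 0.1245 mol.
The cells are in series, so the same 0.1245 mol of electrons passes through the second cell.
2 Cl⁻ → Cl₂ + 2 e⁻ — 2 mol e⁻ per mol Cl₂, so n(Cl₂) = 0.1245/2 = 0.06226 mol.
V = nRT/P = (0.06226 × 8.314 × 356) / (168 × 10³) = 0.00110 m³ = 1.10 L.

1.10 L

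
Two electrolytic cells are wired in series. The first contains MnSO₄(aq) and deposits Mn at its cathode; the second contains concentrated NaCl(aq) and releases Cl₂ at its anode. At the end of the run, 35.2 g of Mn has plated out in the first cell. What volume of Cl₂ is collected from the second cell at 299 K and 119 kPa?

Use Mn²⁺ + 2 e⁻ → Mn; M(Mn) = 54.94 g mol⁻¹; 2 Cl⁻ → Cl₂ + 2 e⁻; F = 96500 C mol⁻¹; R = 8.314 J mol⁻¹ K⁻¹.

13.4 L

n(Mn) = 35.2 / 54.94 = 0.6407 mol, so n(e⁻) = 2 × 0.6407 = 1.281 mol.
The cells are in series, so the same 1.281 mol of electrons passes through the second cell.
2 Cl⁻ → Cl₂ + 2 e⁻ — 2 mol e⁻ per mol Cl₂, so n(Cl₂) = 1.281/2 = 0.6407 mol.
V = nRT/P = (0.6407 × 8.314 × 299) / (119 × 10³) = 0.0134 m³ = 13.4 L.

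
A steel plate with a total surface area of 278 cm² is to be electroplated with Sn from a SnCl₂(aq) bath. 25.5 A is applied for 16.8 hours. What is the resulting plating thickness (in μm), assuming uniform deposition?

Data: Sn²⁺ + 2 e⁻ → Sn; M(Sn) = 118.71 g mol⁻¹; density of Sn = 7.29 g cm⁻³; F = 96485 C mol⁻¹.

4680 μm

Q = I·t = 25.50 × 60480 = 1542000 C; n(e⁻) = 15.98 mol.
n(Sn) = n(e⁻)/2 = 7.992 mol, so m = 7.992 × 118.71 = 948.7 g.
Volume = m/ρ = 948.7 / 7.29 = 130.1 cm³.
Thickness = V/A = 130.1 / 278 = 0.468 cm = 4680 μm.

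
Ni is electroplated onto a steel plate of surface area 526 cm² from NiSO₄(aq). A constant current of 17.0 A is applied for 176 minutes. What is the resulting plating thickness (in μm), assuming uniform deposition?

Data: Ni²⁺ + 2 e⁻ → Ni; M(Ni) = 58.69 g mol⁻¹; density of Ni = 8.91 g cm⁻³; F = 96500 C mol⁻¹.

Q = I·t = 17.00 × 10560 = 179500 C; n(e⁻) = 1.860 mol.
n(Ni) = n(e⁻)/2 = 0.9302 mol, so m = 0.9302 × 58.69 = 54.59 g.
Volume = m/ρ = 54.59 / 8.91 = 6.127 cm³.
Thickness = V/A = 6.127 / 526 = 0.0116 cm = 116 μm.

116 μm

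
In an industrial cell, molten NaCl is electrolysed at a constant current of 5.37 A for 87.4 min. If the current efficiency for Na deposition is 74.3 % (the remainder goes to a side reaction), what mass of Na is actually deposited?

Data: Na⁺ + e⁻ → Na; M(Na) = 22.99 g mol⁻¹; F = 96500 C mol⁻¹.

4.98 g

Q = I·t = 5.370 × 5244.0 = 28160 C.
n(e⁻) = 28160/96500 = 0.2918 mol; theoretically n(Na) = 0.2918/1 = 0.2918 mol, m_theo = 6.709 g.
At 74.3 % efficiency, m_actual = 0.743 × 6.709 = 4.98 g.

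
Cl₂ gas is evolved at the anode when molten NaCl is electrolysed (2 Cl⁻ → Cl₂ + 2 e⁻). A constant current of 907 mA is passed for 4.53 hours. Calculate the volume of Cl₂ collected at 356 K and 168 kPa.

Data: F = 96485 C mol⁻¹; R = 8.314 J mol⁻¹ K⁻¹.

Q = I·t = 0.9070 A × 16308 s = 14790 C.
n(e⁻) = Q/F = 14790 / 96485 = 0.1533 mol.
2 electrons are transferred per Cl₂ molecule, so n(Cl₂) = 0.1533 / 2 = 0.07665 mol.
V = nRT/P = (0.07665 × 8.314 × 356) / (168 × 10³ Pa) = 0.00135 m³ = 1.35 L.

1.35 L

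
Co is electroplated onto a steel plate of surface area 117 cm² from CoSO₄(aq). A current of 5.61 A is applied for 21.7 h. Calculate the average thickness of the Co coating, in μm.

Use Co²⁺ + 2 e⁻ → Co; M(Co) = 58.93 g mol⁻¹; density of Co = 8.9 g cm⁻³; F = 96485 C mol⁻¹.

Q = I·t = 5.610 × 78120 = 438300 C; n(e⁻) = 4.542 mol.
n(Co) = n(e⁻)/2 = 2.271 mol, so m = 2.271 × 58.93 = 133.8 g.
Volume = m/ρ = 133.8 / 8.9 = 15.04 cm³.
Thickness = V/A = 15.04 / 117 = 0.129 cm = 1290 μm.

1290 μm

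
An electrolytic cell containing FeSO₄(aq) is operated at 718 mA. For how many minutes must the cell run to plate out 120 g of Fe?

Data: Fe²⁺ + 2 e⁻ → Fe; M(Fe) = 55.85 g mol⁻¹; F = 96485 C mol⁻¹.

9620 min

n(Fe) = m/M = 120 / 55.85 = 2.149 mol.
Each Fe atom requires 2 electrons, so n(e⁻) = 2 × 2.149 = 4.297 mol.
Q = n(e⁻)·F = 4.297 × 96485 = 414600 C.
t = Q/I = 414600 / 0.7180 A = 577500 s = 9620 min.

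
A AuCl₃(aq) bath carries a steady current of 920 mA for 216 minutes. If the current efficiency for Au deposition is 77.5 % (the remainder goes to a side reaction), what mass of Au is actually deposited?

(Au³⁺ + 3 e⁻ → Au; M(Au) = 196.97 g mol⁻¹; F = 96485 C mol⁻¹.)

Q = I·t = 0.9200 × 12960 = 11920 C.
n(e⁻) = 11920/96485 = 0.1236 mol; theoretically n(Au) = 0.1236/3 = 0.04119 mol, m_theo = 8.114 g.
At 77.5 % efficiency, m_actual = 0.775 × 8.114 = 6.29 g.

6.29 g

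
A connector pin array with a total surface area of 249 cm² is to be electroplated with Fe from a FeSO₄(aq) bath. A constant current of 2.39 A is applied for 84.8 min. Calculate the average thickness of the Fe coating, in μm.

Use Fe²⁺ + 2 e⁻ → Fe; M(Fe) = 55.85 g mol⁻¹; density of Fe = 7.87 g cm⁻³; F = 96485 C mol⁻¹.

Q = I·t = 2.390 × 5088.0 = 12160 C; n(e⁻) = 0.1260 mol.
n(Fe) = n(e⁻)/2 = 0.06302 mol, so m = 0.06302 × 55.85 = 3.519 g.
Volume = m/ρ = 3.519 / 7.87 = 0.4472 cm³.
Thickness = V/A = 0.4472 / 249 = 0.00180 cm = 18.0 μm.

18.0 μm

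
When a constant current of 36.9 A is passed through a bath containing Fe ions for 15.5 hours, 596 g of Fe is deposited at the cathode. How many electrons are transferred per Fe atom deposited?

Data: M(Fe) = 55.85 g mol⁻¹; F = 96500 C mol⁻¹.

Q = I·t = 36.90 A × 55800 s = 2059000 C, so n(e⁻) = 2059000/96500 = 21.34 mol.
n(Fe) deposited = 596 / 55.85 = 10.67 mol.
Electrons per atom = n(e⁻)/n(Fe) = 21.34 / 10.67 = 2.00 ≈ 2, so the ion is Fe²⁺.

2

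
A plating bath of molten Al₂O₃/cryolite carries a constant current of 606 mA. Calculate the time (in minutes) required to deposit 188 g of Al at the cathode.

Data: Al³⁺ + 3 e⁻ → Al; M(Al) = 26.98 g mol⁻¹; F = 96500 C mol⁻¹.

55500 min

n(Al) = m/M = 188 / 26.98 = 6.968 mol.
Each Al atom requires 3 electrons, so n(e⁻) = 3 × 6.968 = 20.90 mol.
Q = n(e⁻)·F = 20.90 × 96500 = 2017000 C.
t = Q/I = 2017000 / 0.6060 A = 3329000 s = 55500 min.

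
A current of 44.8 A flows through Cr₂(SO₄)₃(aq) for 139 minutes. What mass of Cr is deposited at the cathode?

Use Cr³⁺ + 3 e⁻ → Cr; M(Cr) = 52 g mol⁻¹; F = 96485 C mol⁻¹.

Q = I·t = 44.80 A × 8340.0 s = 373600 C.
n(e⁻) = Q/F = 373600 / 96485 = 3.872 mol.
Cr³⁺ + 3 e⁻ → Cr, so n(Cr) = n(e⁻)/3 = 1.291 mol.
m = n·M = 1.291 × 52 = 67.1 g.

67.1 g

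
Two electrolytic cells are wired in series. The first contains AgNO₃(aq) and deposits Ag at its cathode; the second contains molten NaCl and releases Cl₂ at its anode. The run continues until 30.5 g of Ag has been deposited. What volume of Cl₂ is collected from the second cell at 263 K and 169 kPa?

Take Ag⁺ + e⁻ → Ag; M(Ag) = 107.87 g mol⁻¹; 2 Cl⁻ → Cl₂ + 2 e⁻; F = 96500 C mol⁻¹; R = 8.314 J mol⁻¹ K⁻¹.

1.83 L

n(Ag) = 30.5 / 107.87 = 0.2827 mol, so n(e⁻) = 1 × 0.2827 = 0.2827 mol.
The cells are in series, so the same 0.2827 mol of electrons passes through the second cell.
2 Cl⁻ → Cl₂ + 2 e⁻ — 2 mol e⁻ per mol Cl₂, so n(Cl₂) = 0.2827/2 = 0.1414 mol.
V = nRT/P = (0.1414 × 8.314 × 263) / (169 × 10³) = 0.00183 m³ = 1.83 L.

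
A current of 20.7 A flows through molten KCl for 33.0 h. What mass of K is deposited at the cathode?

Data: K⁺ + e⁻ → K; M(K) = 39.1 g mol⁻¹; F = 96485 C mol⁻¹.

997 g

Q = I·t = 20.70 A × 118800 s = 2459000 C.
n(e⁻) = Q/F = 2459000 / 96485 = 25.49 mol.
K⁺ + e⁻ → K, so n(K) = n(e⁻)/1 = 25.49 mol.
m = n·M = 25.49 × 39.1 = 997 g.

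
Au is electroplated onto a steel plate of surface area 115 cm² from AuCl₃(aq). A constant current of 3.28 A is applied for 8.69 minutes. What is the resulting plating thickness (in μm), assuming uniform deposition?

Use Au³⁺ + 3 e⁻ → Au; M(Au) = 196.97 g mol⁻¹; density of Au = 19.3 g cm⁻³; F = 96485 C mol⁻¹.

5.24 μm

Q = I·t = 3.280 × 521.40 = 1710 C; n(e⁻) = 0.01772 mol.
n(Au) = n(e⁻)/3 = 0.005908 mol, so m = 0.005908 × 196.97 = 1.164 g.
Volume = m/ρ = 1.164 / 19.3 = 0.06030 cm³.
Thickness = V/A = 0.06030 / 115 = 5.24 × 10⁻⁴ cm = 5.24 μm.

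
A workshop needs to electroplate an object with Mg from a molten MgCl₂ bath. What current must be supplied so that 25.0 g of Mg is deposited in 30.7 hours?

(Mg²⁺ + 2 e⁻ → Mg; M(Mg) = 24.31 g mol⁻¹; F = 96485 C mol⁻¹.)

n(Mg) = 25.0 / 24.31 = 1.028 mol.
n(e⁻) = 2 × 1.028 = 2.057 mol.
Q = n(e⁻)·F = 2.057 × 96485 = 198400 C.
I = Q/t = 198400 / 110520 s = 1.80 A.

1.80 A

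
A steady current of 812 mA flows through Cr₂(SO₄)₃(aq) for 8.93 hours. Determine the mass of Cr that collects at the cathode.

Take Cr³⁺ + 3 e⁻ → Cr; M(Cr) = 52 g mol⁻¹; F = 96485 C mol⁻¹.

4.69 g

Q = I·t = 0.8120 A × 32148 s = 26100 C.
n(e⁻) = Q/F = 26100 / 96485 = 0.2706 mol.
Cr³⁺ + 3 e⁻ → Cr, so n(Cr) = n(e⁻)/3 = 0.09018 mol.
m = n·M = 0.09018 × 52 = 4.69 g.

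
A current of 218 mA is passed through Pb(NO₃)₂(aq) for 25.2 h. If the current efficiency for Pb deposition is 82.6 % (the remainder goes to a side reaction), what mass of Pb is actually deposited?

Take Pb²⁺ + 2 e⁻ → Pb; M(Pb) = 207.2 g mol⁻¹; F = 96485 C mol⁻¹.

17.5 g

Q = I·t = 0.2180 × 90720 = 19780 C.
n(e⁻) = 19780/96485 = 0.2050 mol; theoretically n(Pb) = 0.2050/2 = 0.1025 mol, m_theo = 21.24 g.
At 82.6 % efficiency, m_actual = 0.826 × 21.24 = 17.5 g.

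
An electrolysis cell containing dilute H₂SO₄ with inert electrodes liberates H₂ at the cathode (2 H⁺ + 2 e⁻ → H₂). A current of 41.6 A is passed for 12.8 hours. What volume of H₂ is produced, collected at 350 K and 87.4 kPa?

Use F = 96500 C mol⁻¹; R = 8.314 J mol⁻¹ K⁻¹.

331 L

Q = I·t = 41.60 A × 46080 s = 1917000 C.
n(e⁻) = Q/F = 1917000 / 96500 = 19.86 mol.
2 electrons are transferred per H₂ molecule, so n(H₂) = 19.86 / 2 = 9.932 mol.
V = nRT/P = (9.932 × 8.314 × 350) / (87.4 × 10³ Pa) = 0.331 m³ = 331 L.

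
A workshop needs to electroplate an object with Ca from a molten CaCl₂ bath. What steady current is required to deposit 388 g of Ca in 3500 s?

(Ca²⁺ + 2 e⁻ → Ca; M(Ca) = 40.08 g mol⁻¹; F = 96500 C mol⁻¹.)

534 A

n(Ca) = 388 / 40.08 = 9.681 mol.
n(e⁻) = 2 × 9.681 = 19.36 mol.
Q = n(e⁻)·F = 19.36 × 96500 = 1868000 C.
I = Q/t = 1868000 / 3500.0 s = 534 A.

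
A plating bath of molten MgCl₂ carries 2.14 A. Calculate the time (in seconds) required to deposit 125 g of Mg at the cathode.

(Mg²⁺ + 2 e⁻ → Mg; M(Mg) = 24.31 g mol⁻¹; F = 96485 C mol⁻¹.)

4.64 × 10⁵ s

n(Mg) = m/M = 125 / 24.31 = 5.142 mol.
Each Mg atom requires 2 electrons, so n(e⁻) = 2 × 5.142 = 10.28 mol.
Q = n(e⁻)·F = 10.28 × 96485 = 992200 C.
t = Q/I = 992200 / 2.140 A = 463700 s.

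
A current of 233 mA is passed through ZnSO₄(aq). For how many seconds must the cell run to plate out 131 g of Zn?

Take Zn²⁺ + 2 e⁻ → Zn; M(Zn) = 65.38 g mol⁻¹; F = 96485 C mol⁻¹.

n(Zn) = m/M = 131 / 65.38 = 2.004 mol.
Each Zn atom requires 2 electrons, so n(e⁻) = 2 × 2.004 = 4.007 mol.
Q = n(e⁻)·F = 4.007 × 96485 = 386600 C.
t = Q/I = 386600 / 0.2330 A = 1659000 s.

1.66 × 10⁶ s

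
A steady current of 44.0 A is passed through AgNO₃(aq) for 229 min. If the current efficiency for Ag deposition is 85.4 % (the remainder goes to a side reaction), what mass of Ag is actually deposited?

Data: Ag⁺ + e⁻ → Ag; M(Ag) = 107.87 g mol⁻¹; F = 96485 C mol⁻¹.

Q = I·t = 44.00 × 13740 = 604600 C.
n(e⁻) = 604600/96485 = 6.266 mol; theoretically n(Ag) = 6.266/1 = 6.266 mol, m_theo = 675.9 g.
At 85.4 % efficiency, m_actual = 0.854 × 675.9 = 577 g.

577 g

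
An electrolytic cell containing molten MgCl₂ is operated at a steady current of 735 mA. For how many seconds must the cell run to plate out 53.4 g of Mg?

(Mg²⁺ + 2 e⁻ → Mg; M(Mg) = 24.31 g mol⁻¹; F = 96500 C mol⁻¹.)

n(Mg) = m/M = 53.4 / 24.31 = 2.197 mol.
Each Mg atom requires 2 electrons, so n(e⁻) = 2 × 2.197 = 4.393 mol.
Q = n(e⁻)·F = 4.393 × 96500 = 423900 C.
t = Q/I = 423900 / 0.7350 A = 576800 s.

5.77 × 10⁵ s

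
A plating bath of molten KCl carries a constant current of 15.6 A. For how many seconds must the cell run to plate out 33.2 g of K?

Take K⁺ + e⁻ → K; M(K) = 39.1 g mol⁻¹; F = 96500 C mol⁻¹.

5250 s

n(K) = m/M = 33.2 / 39.1 = 0.8491 mol.
Each K atom requires 1 electron, so n(e⁻) = 1 × 0.8491 = 0.8491 mol.
Q = n(e⁻)·F = 0.8491 × 96500 = 81940 C.
t = Q/I = 81940 / 15.60 A = 5252 s.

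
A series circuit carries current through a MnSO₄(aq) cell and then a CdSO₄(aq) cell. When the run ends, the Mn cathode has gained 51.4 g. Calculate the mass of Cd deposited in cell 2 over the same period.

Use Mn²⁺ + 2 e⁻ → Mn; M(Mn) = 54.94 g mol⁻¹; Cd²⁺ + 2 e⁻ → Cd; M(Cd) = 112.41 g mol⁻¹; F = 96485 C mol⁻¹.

n(Mn) = 51.4 / 54.94 = 0.9356 mol.
Since Mn²⁺ + 2 e⁻ → Mn, n(e⁻) passed = 2 × 0.9356 = 1.871 mol.
Cells in series carry the same charge, so the same 1.871 mol of electrons passes through cell 2.
Cd²⁺ + 2 e⁻ → Cd, so n(Cd) = 1.871 / 2 = 0.9356 mol.
m(Cd) = 0.9356 × 112.41 = 105 g.

105 g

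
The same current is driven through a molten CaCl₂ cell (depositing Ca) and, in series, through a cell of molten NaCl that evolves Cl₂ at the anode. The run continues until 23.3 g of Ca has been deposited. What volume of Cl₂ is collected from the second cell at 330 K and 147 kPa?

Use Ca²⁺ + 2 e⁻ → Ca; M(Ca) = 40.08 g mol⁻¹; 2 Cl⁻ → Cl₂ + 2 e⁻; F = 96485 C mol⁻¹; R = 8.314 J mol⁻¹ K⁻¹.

n(Ca) = 23.3 / 40.08 = 0.5813 mol, so n(e⁻) = 2 × 0.5813 = 1.163 mol.
The cells are in series, so the same 1.163 mol of electrons passes through the second cell.
2 Cl⁻ → Cl₂ + 2 e⁻ — 2 mol e⁻ per mol Cl₂, so n(Cl₂) = 1.163/2 = 0.5813 mol.
V = nRT/P = (0.5813 × 8.314 × 330) / (147 × 10³) = 0.0109 m³ = 10.9 L.

10.9 L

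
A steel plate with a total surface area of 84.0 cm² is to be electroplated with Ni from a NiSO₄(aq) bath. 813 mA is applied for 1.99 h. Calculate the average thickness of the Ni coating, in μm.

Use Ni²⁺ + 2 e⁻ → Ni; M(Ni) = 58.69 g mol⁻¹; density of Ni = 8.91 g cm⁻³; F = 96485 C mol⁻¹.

Q = I·t = 0.8130 × 7164.0 = 5824 C; n(e⁻) = 0.06037 mol.
n(Ni) = n(e⁻)/2 = 0.03018 mol, so m = 0.03018 × 58.69 = 1.771 g.
Volume = m/ρ = 1.771 / 8.91 = 0.1988 cm³.
Thickness = V/A = 0.1988 / 84.0 = 0.00237 cm = 23.7 μm.

23.7 μm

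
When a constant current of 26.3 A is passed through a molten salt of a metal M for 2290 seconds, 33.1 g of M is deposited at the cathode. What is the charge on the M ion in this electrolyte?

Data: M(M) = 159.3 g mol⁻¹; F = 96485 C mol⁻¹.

Q = I·t = 26.30 A × 2290.0 s = 60230 C, so n(e⁻) = 60230/96485 = 0.6242 mol.
n(M) deposited = 33.1 / 159.3 = 0.2078 mol.
Electrons per atom = n(e⁻)/n(M) = 0.6242 / 0.2078 = 3.00 ≈ 3, so the ion is M³⁺.

+3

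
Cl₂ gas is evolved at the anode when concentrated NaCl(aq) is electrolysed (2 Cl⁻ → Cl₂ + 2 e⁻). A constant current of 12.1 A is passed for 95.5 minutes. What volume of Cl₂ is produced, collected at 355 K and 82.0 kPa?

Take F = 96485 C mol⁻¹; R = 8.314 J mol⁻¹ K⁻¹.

Q = I·t = 12.10 A × 5730.0 s = 69330 C.
n(e⁻) = Q/F = 69330 / 96485 = 0.7186 mol.
2 electrons are transferred per Cl₂ molecule, so n(Cl₂) = 0.7186 / 2 = 0.3593 mol.
V = nRT/P = (0.3593 × 8.314 × 355) / (82.0 × 10³ Pa) = 0.0129 m³ = 12.9 L.

12.9 L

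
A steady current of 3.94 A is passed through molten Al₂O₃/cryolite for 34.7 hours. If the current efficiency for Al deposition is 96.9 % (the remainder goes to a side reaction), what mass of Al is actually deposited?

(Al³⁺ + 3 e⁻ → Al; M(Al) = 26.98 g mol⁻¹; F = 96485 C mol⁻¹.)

Q = I·t = 3.940 × 124920 = 492200 C.
n(e⁻) = 492200/96485 = 5.101 mol; theoretically n(Al) = 5.101/3 = 1.700 mol, m_theo = 45.88 g.
At 96.9 % efficiency, m_actual = 0.969 × 45.88 = 44.5 g.

44.5 g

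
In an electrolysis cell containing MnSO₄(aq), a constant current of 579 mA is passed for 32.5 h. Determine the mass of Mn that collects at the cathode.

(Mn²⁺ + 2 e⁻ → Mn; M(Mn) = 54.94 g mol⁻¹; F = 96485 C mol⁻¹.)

Q = I·t = 0.5790 A × 117000 s = 67740 C.
n(e⁻) = Q/F = 67740 / 96485 = 0.7021 mol.
Mn²⁺ + 2 e⁻ → Mn, so n(Mn) = n(e⁻)/2 = 0.3511 mol.
m = n·M = 0.3511 × 54.94 = 19.3 g.

19.3 g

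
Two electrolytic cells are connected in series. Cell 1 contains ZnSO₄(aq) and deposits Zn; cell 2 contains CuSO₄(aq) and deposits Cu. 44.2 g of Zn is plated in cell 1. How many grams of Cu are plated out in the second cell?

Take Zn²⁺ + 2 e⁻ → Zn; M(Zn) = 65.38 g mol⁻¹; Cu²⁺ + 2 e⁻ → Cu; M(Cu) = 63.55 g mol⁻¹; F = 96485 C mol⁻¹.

n(Zn) = 44.2 / 65.38 = 0.6760 mol.
Since Zn²⁺ + 2 e⁻ → Zn, n(e⁻) passed = 2 × 0.6760 = 1.352 mol.
Cells in series carry the same charge, so the same 1.352 mol of electrons passes through cell 2.
Cu²⁺ + 2 e⁻ → Cu, so n(Cu) = 1.352 / 2 = 0.6760 mol.
m(Cu) = 0.6760 × 63.55 = 43.0 g.

43.0 g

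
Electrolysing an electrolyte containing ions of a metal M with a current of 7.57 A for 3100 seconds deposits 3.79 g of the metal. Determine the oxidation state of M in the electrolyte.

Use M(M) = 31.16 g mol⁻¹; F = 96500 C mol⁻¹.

+2

Q = I·t = 7.570 A × 3100.0 s = 23470 C, so n(e⁻) = 23470/96500 = 0.2432 mol.
n(M) deposited = 3.79 / 31.16 = 0.1216 mol.
Electrons per atom = n(e⁻)/n(M) = 0.2432 / 0.1216 = 2.00 ≈ 2, so the ion is M²⁺.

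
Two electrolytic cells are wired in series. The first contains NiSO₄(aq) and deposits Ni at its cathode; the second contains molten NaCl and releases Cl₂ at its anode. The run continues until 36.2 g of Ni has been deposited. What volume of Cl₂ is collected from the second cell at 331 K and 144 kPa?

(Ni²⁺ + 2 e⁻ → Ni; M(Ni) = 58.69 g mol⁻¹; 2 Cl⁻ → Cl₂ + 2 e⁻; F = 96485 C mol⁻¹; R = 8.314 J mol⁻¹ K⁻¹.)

11.8 L

n(Ni) = 36.2 / 58.69 = 0.6168 mol, so n(e⁻) = 2 × 0.6168 = 1.234 mol.
The cells are in series, so the same 1.234 mol of electrons passes through the second cell.
2 Cl⁻ → Cl₂ + 2 e⁻ — 2 mol e⁻ per mol Cl₂, so n(Cl₂) = 1.234/2 = 0.6168 mol.
V = nRT/P = (0.6168 × 8.314 × 331) / (144 × 10³) = 0.0118 m³ = 11.8 L.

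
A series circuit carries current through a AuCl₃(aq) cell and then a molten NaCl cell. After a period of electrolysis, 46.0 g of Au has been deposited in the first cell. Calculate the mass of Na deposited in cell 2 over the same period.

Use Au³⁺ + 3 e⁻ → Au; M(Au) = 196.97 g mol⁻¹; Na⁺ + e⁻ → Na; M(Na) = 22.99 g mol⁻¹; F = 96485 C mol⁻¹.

16.1 g

n(Au) = 46.0 / 196.97 = 0.2335 mol.
Since Au³⁺ + 3 e⁻ → Au, n(e⁻) passed = 3 × 0.2335 = 0.7006 mol.
Cells in series carry the same charge, so the same 0.7006 mol of electrons passes through cell 2.
Na⁺ + e⁻ → Na, so n(Na) = 0.7006 / 1 = 0.7006 mol.
m(Na) = 0.7006 × 22.99 = 16.1 g.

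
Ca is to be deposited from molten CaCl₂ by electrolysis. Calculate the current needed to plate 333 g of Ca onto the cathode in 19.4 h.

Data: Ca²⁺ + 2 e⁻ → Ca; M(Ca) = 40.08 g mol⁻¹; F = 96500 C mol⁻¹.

23.0 A

n(Ca) = 333 / 40.08 = 8.308 mol.
n(e⁻) = 2 × 8.308 = 16.62 mol.
Q = n(e⁻)·F = 16.62 × 96500 = 1604000 C.
I = Q/t = 1604000 / 69840 s = 23.0 A.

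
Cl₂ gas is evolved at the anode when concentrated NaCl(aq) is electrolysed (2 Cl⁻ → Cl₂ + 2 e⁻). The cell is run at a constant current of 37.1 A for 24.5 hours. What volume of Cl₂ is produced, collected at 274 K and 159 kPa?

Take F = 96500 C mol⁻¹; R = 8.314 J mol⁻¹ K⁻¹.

243 L

Q = I·t = 37.10 A × 88200 s = 3272000 C.
n(e⁻) = Q/F = 3272000 / 96500 = 33.91 mol.
2 electrons are transferred per Cl₂ molecule, so n(Cl₂) = 33.91 / 2 = 16.95 mol.
V = nRT/P = (16.95 × 8.314 × 274) / (159 × 10³ Pa) = 0.243 m³ = 243 L.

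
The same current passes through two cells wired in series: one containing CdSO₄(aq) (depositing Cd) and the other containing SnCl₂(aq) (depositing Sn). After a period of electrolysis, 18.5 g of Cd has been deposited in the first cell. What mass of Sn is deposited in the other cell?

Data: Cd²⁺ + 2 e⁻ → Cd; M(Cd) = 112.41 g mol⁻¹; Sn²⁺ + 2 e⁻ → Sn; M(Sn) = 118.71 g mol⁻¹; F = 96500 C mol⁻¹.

19.5 g

n(Cd) = 18.5 / 112.41 = 0.1646 mol.
Since Cd²⁺ + 2 e⁻ → Cd, n(e⁻) passed = 2 × 0.1646 = 0.3292 mol.
Cells in series carry the same charge, so the same 0.3292 mol of electrons passes through cell 2.
Sn²⁺ + 2 e⁻ → Sn, so n(Sn) = 0.3292 / 2 = 0.1646 mol.
m(Sn) = 0.1646 × 118.71 = 19.5 g.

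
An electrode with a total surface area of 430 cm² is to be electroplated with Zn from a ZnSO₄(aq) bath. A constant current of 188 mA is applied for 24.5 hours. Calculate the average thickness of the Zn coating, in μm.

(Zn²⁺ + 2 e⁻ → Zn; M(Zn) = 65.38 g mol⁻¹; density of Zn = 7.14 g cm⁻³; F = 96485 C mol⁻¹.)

18.3 μm

Q = I·t = 0.1880 × 88200 = 16580 C; n(e⁻) = 0.1719 mol.
n(Zn) = n(e⁻)/2 = 0.08593 mol, so m = 0.08593 × 65.38 = 5.618 g.
Volume = m/ρ = 5.618 / 7.14 = 0.7868 cm³.
Thickness = V/A = 0.7868 / 430 = 0.00183 cm = 18.3 μm.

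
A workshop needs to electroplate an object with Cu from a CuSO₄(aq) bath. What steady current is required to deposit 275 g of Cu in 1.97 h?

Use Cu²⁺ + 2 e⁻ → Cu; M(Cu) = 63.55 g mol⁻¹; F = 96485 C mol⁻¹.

118 A

n(Cu) = 275 / 63.55 = 4.327 mol.
n(e⁻) = 2 × 4.327 = 8.655 mol.
Q = n(e⁻)·F = 8.655 × 96485 = 835000 C.
I = Q/t = 835000 / 7092.0 s = 118 A.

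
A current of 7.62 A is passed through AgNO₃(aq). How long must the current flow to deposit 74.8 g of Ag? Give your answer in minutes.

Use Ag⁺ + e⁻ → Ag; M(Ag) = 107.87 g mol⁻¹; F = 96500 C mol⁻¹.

n(Ag) = m/M = 74.8 / 107.87 = 0.6934 mol.
Each Ag atom requires 1 electron, so n(e⁻) = 1 × 0.6934 = 0.6934 mol.
Q = n(e⁻)·F = 0.6934 × 96500 = 66920 C.
t = Q/I = 66920 / 7.620 A = 8782 s = 146 min.

146 min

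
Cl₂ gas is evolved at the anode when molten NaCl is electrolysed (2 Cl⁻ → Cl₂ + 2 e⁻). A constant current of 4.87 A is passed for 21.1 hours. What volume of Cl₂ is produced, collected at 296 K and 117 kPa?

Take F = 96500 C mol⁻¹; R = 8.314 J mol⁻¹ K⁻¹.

Q = I·t = 4.870 A × 75960 s = 369900 C.
n(e⁻) = Q/F = 369900 / 96500 = 3.833 mol.
2 electrons are transferred per Cl₂ molecule, so n(Cl₂) = 3.833 / 2 = 1.917 mol.
V = nRT/P = (1.917 × 8.314 × 296) / (117 × 10³ Pa) = 0.0403 m³ = 40.3 L.

40.3 L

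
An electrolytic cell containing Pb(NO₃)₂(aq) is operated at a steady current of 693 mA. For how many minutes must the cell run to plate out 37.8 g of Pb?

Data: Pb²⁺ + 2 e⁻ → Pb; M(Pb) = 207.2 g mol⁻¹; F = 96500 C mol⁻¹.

n(Pb) = m/M = 37.8 / 207.2 = 0.1824 mol.
Each Pb atom requires 2 electrons, so n(e⁻) = 2 × 0.1824 = 0.3649 mol.
Q = n(e⁻)·F = 0.3649 × 96500 = 35210 C.
t = Q/I = 35210 / 0.6930 A = 50810 s = 847 min.

847 min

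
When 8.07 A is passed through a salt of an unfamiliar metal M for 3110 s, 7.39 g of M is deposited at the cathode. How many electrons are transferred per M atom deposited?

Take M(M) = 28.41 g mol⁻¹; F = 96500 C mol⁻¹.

1

Q = I·t = 8.070 A × 3110.0 s = 25100 C, so n(e⁻) = 25100/96500 = 0.2601 mol.
n(M) deposited = 7.39 / 28.41 = 0.2601 mol.
Electrons per atom = n(e⁻)/n(M) = 0.2601 / 0.2601 = 1.00 ≈ 1, so the ion is M⁺.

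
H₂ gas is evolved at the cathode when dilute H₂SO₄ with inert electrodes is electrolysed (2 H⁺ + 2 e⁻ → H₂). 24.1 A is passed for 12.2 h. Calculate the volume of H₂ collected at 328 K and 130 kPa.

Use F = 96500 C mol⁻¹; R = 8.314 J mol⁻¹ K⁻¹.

115 L

Q = I·t = 24.10 A × 43920 s = 1058000 C.
n(e⁻) = Q/F = 1058000 / 96500 = 10.97 mol.
2 electrons are transferred per H₂ molecule, so n(H₂) = 10.97 / 2 = 5.484 mol.
V = nRT/P = (5.484 × 8.314 × 328) / (130 × 10³ Pa) = 0.115 m³ = 115 L.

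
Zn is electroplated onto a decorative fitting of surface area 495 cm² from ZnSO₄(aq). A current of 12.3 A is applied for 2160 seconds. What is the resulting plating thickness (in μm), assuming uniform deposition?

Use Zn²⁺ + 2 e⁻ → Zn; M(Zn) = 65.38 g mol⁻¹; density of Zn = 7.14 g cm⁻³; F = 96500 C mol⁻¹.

Q = I·t = 12.30 × 2160.0 = 26570 C; n(e⁻) = 0.2753 mol.
n(Zn) = n(e⁻)/2 = 0.1377 mol, so m = 0.1377 × 65.38 = 9.000 g.
Volume = m/ρ = 9.000 / 7.14 = 1.261 cm³.
Thickness = V/A = 1.261 / 495 = 0.00255 cm = 25.5 μm.

25.5 μm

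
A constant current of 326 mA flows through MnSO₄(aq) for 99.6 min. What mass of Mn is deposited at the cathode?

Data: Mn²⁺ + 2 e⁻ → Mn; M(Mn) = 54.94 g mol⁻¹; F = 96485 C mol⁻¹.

0.555 g

Q = I·t = 0.3260 A × 5976.0 s = 1948 C.
n(e⁻) = Q/F = 1948 / 96485 = 0.02019 mol.
Mn²⁺ + 2 e⁻ → Mn, so n(Mn) = n(e⁻)/2 = 0.01010 mol.
m = n·M = 0.01010 × 54.94 = 0.555 g.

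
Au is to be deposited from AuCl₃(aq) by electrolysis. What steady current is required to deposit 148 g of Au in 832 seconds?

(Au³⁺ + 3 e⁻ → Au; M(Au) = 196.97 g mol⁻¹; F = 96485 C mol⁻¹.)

261 A

n(Au) = 148 / 196.97 = 0.7514 mol.
n(e⁻) = 3 × 0.7514 = 2.254 mol.
Q = n(e⁻)·F = 2.254 × 96485 = 217500 C.
I = Q/t = 217500 / 832.00 s = 261 A.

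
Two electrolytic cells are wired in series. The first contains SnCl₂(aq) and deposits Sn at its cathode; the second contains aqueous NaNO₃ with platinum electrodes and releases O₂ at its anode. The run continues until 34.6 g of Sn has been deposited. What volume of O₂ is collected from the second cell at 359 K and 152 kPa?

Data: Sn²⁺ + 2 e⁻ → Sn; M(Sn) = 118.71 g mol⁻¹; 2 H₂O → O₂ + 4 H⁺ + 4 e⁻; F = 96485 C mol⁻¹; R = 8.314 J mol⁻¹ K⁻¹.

2.86 L

n(Sn) = 34.6 / 118.71 = 0.2915 mol, so n(e⁻) = 2 × 0.2915 = 0.5829 mol.
The cells are in series, so the same 0.5829 mol of electrons passes through the second cell.
2 H₂O → O₂ + 4 H⁺ + 4 e⁻ — 4 mol e⁻ per mol O₂, so n(O₂) = 0.5829/4 = 0.1457 mol.
V = nRT/P = (0.1457 × 8.314 × 359) / (152 × 10³) = 0.00286 m³ = 2.86 L.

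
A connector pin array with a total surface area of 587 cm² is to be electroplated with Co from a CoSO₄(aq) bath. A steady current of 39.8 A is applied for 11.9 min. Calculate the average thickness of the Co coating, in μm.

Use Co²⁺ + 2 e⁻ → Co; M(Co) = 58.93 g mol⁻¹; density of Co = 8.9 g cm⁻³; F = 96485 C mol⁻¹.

Q = I·t = 39.80 × 714.00 = 28420 C; n(e⁻) = 0.2945 mol.
n(Co) = n(e⁻)/2 = 0.1473 mol, so m = 0.1473 × 58.93 = 8.678 g.
Volume = m/ρ = 8.678 / 8.9 = 0.9751 cm³.
Thickness = V/A = 0.9751 / 587 = 0.00166 cm = 16.6 μm.

16.6 μm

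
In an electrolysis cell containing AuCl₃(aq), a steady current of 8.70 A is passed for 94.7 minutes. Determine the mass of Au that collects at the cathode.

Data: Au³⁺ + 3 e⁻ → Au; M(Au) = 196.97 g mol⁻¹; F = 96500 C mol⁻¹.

Q = I·t = 8.700 A × 5682.0 s = 49430 C.
n(e⁻) = Q/F = 49430 / 96500 = 0.5123 mol.
Au³⁺ + 3 e⁻ → Au, so n(Au) = n(e⁻)/3 = 0.1708 mol.
m = n·M = 0.1708 × 196.97 = 33.6 g.

33.6 g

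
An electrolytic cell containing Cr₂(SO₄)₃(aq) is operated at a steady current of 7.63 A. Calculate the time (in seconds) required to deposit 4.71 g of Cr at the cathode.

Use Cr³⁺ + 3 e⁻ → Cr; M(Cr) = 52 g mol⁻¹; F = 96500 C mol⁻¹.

3440 s

n(Cr) = m/M = 4.71 / 52 = 0.09058 mol.
Each Cr atom requires 3 electrons, so n(e⁻) = 3 × 0.09058 = 0.2717 mol.
Q = n(e⁻)·F = 0.2717 × 96500 = 26220 C.
t = Q/I = 26220 / 7.630 A = 3437 s.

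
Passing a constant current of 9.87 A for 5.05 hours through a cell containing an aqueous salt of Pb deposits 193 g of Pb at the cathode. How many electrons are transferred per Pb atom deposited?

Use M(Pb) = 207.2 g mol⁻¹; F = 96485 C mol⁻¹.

Q = I·t = 9.870 A × 18180 s = 179400 C, so n(e⁻) = 179400/96485 = 1.860 mol.
n(Pb) deposited = 193 / 207.2 = 0.9315 mol.
Electrons per atom = n(e⁻)/n(Pb) = 1.860 / 0.9315 = 2.00 ≈ 2, so the ion is Pb²⁺.

2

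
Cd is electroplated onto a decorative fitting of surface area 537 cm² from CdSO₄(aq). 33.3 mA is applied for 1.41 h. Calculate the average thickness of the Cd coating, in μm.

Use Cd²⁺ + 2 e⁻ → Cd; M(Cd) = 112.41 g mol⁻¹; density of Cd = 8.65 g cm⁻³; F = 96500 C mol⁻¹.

0.212 μm

Q = I·t = 0.03330 × 5076.0 = 169.0 C; n(e⁻) = 0.001752 mol.
n(Cd) = n(e⁻)/2 = 0.0008758 mol, so m = 0.0008758 × 112.41 = 0.09845 g.
Volume = m/ρ = 0.09845 / 8.65 = 0.01138 cm³.
Thickness = V/A = 0.01138 / 537 = 2.12 × 10⁻⁵ cm = 0.212 μm.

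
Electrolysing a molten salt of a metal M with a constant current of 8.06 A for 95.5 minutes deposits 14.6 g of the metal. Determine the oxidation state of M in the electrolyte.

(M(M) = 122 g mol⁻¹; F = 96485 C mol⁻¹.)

Q = I·t = 8.060 A × 5730.0 s = 46180 C, so n(e⁻) = 46180/96485 = 0.4787 mol.
n(M) deposited = 14.6 / 122 = 0.1197 mol.
Electrons per atom = n(e⁻)/n(M) = 0.4787 / 0.1197 = 4.00 ≈ 4, so the ion is M⁴⁺.

+4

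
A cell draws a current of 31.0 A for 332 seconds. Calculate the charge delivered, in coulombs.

10300 C

Q = I·t = 31.00 A × 332.00 s = 10300 C.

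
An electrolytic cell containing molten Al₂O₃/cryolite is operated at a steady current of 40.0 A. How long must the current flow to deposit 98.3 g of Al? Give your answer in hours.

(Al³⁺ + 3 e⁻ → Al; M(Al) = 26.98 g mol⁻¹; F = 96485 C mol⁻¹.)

n(Al) = m/M = 98.3 / 26.98 = 3.643 mol.
Each Al atom requires 3 electrons, so n(e⁻) = 3 × 3.643 = 10.93 mol.
Q = n(e⁻)·F = 10.93 × 96485 = 1055000 C.
t = Q/I = 1055000 / 40.00 A = 26370 s = 7.32 h.

7.32 h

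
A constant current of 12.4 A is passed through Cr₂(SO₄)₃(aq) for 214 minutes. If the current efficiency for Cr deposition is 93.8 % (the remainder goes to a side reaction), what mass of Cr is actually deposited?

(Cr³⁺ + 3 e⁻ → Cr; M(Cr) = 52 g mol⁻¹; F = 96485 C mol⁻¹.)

Q = I·t = 12.40 × 12840 = 159200 C.
n(e⁻) = 159200/96485 = 1.650 mol; theoretically n(Cr) = 1.650/3 = 0.5501 mol, m_theo = 28.60 g.
At 93.8 % efficiency, m_actual = 0.938 × 28.60 = 26.8 g.

26.8 g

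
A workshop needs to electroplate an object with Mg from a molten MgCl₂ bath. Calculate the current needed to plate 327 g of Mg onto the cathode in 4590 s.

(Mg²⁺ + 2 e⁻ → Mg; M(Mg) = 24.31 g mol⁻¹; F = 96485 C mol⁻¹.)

566 A

n(Mg) = 327 / 24.31 = 13.45 mol.
n(e⁻) = 2 × 13.45 = 26.90 mol.
Q = n(e⁻)·F = 26.90 × 96485 = 2596000 C.
I = Q/t = 2596000 / 4590.0 s = 566 A.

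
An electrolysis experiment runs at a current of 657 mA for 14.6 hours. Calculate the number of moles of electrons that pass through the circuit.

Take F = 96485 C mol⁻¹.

Q = I·t = 0.6570 A × 52560 s = 34530 C.
n(e⁻) = Q/F = 34530 / 96485 = 0.358 mol.

0.358 mol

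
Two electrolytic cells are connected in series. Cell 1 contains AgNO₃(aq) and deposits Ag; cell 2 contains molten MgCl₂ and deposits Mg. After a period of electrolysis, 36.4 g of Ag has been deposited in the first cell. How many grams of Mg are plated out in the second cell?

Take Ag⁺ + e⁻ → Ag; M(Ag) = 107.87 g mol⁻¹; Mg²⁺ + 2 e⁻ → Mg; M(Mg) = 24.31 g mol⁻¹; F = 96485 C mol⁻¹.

4.10 g

n(Ag) = 36.4 / 107.87 = 0.3374 mol.
Since Ag⁺ + e⁻ → Ag, n(e⁻) passed = 1 × 0.3374 = 0.3374 mol.
Cells in series carry the same charge, so the same 0.3374 mol of electrons passes through cell 2.
Mg²⁺ + 2 e⁻ → Mg, so n(Mg) = 0.3374 / 2 = 0.1687 mol.
m(Mg) = 0.1687 × 24.31 = 4.10 g.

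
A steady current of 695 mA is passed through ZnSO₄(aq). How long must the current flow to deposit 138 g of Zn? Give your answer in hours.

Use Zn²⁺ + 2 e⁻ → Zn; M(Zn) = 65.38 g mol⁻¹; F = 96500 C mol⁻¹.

163 h

n(Zn) = m/M = 138 / 65.38 = 2.111 mol.
Each Zn atom requires 2 electrons, so n(e⁻) = 2 × 2.111 = 4.221 mol.
Q = n(e⁻)·F = 4.221 × 96500 = 407400 C.
t = Q/I = 407400 / 0.6950 A = 586100 s = 163 h.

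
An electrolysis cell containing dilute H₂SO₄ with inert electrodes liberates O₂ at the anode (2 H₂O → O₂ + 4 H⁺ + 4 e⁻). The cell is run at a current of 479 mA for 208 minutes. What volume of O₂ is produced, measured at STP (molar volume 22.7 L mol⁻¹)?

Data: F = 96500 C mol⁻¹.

0.352 L

Q = I·t = 0.4790 A × 12480 s = 5978 C.
n(e⁻) = Q/F = 5978 / 96500 = 0.06195 mol.
4 electrons are transferred per O₂ molecule, so n(O₂) = 0.06195 / 4 = 0.01549 mol.
V = n × V_m = 0.01549 × 22.7 = 0.352 L.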